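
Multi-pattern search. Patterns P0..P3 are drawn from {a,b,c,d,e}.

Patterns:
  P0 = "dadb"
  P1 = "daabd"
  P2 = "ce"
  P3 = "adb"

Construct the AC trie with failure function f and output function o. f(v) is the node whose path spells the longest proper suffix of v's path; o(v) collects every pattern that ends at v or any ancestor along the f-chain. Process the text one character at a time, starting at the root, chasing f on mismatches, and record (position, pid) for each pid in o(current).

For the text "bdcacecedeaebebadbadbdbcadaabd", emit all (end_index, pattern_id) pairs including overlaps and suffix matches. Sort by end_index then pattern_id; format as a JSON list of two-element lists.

Build automaton:
Trie nodes:
  0='ε' goto a→10 c→8 d→1
  1='d' goto a→2
  2='da' goto a→5 d→3
  3='dad' goto b→4
  4='dadb' goto ·  ←P0
  5='daa' goto b→6
  6='daab' goto d→7
  7='daabd' goto ·  ←P1
  8='c' goto e→9
  9='ce' goto ·  ←P2
  10='a' goto d→11
  11='ad' goto b→12
  12='adb' goto ·  ←P3

Failure links (BFS by depth):
  n1('d'): parent n0 fail=0; on 'd' 0 → fail=0;  out ∅∪∅=∅
  n8('c'): parent n0 fail=0; on 'c' 0 → fail=0;  out ∅∪∅=∅
  n10('a'): parent n0 fail=0; on 'a' 0 → fail=0;  out ∅∪∅=∅
  n2('da'): parent n1 fail=0; on 'a' 0 → fail=10;  out ∅∪∅=∅
  n9('ce'): parent n8 fail=0; on 'e' 0 → fail=0;  out {2}∪∅={2}
  n11('ad'): parent n10 fail=0; on 'd' 0 → fail=1;  out ∅∪∅=∅
  n3('dad'): parent n2 fail=10; on 'd' 10 → fail=11;  out ∅∪∅=∅
  n5('daa'): parent n2 fail=10; on 'a' 10→0 → fail=10;  out ∅∪∅=∅
  n12('adb'): parent n11 fail=1; on 'b' 1→0 → fail=0;  out {3}∪∅={3}
  n4('dadb'): parent n3 fail=11; on 'b' 11 → fail=12;  out {0}∪{3}={0,3}
  n6('daab'): parent n5 fail=10; on 'b' 10→0 → fail=0;  out ∅∪∅=∅
  n7('daabd'): parent n6 fail=0; on 'd' 0 → fail=1;  out {1}∪∅={1}

Text stream:
i=0 'b': node 0→0
i=1 'd': node 0→1
i=2 'c': node 1→8 (via fail)
i=3 'a': node 8→10 (via fail)
i=4 'c': node 10→8 (via fail)
i=5 'e': node 8→9  ** P2@[4:5]
i=6 'c': node 9→8 (via fail)
i=7 'e': node 8→9  ** P2@[6:7]
i=8 'd': node 9→1 (via fail)
i=9 'e': node 1→0 (via fail)
i=10 'a': node 0→10
i=11 'e': node 10→0 (via fail)
i=12 'b': node 0→0
i=13 'e': node 0→0
i=14 'b': node 0→0
i=15 'a': node 0→10
i=16 'd': node 10→11
i=17 'b': node 11→12  ** P3@[15:17]
i=18 'a': node 12→10 (via fail)
i=19 'd': node 10→11
i=20 'b': node 11→12  ** P3@[18:20]
i=21 'd': node 12→1 (via fail)
i=22 'b': node 1→0 (via fail)
i=23 'c': node 0→8
i=24 'a': node 8→10 (via fail)
i=25 'd': node 10→11
i=26 'a': node 11→2 (via fail)
i=27 'a': node 2→5
i=28 'b': node 5→6
i=29 'd': node 6→7  ** P1@[25:29]

All matches (sorted): [[5,2],[7,2],[17,3],[20,3],[29,1]]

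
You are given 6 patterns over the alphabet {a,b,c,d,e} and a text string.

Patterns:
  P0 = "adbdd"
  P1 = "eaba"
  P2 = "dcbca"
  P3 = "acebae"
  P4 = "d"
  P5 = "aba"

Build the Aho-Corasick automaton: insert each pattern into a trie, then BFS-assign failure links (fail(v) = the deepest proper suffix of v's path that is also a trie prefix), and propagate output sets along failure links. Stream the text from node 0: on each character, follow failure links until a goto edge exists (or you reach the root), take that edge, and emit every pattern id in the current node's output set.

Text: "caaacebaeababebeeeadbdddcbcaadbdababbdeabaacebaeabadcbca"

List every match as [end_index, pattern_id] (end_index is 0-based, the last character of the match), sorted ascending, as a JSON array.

Construct AC machine:
Trie nodes:
  0='ε' goto a→1 d→10 e→6
  1='a' goto b→20 c→15 d→2
  2='ad' goto b→3
  3='adb' goto d→4
  4='adbd' goto d→5
  5='adbdd' goto ·  ←P0
  6='e' goto a→7
  7='ea' goto b→8
  8='eab' goto a→9
  9='eaba' goto ·  ←P1
  10='d' goto c→11  ←P4
  11='dc' goto b→12
  12='dcb' goto c→13
  13='dcbc' goto a→14
  14='dcbca' goto ·  ←P2
  15='ac' goto e→16
  16='ace' goto b→17
  17='aceb' goto a→18
  18='aceba' goto e→19
  19='acebae' goto ·  ←P3
  20='ab' goto a→21
  21='aba' goto ·  ←P5

Failure links (BFS by depth):
  fail(1) 'a': from fail(0)=0 chase 'a': 0 ⇒ 0;  out=∅∪out(0)=∅
  fail(6) 'e': from fail(0)=0 chase 'e': 0 ⇒ 0;  out=∅∪out(0)=∅
  fail(10) 'd': from fail(0)=0 chase 'd': 0 ⇒ 0;  out={4}∪out(0)={4}
  fail(2) 'ad': from fail(1)=0 chase 'd': 0 ⇒ 10;  out=∅∪out(10)={4}
  fail(7) 'ea': from fail(6)=0 chase 'a': 0 ⇒ 1;  out=∅∪out(1)=∅
  fail(11) 'dc': from fail(10)=0 chase 'c': 0 ⇒ 0;  out=∅∪out(0)=∅
  fail(15) 'ac': from fail(1)=0 chase 'c': 0 ⇒ 0;  out=∅∪out(0)=∅
  fail(20) 'ab': from fail(1)=0 chase 'b': 0 ⇒ 0;  out=∅∪out(0)=∅
  fail(3) 'adb': from fail(2)=10 chase 'b': 10→0 ⇒ 0;  out=∅∪out(0)=∅
  fail(8) 'eab': from fail(7)=1 chase 'b': 1 ⇒ 20;  out=∅∪out(20)=∅
  fail(12) 'dcb': from fail(11)=0 chase 'b': 0 ⇒ 0;  out=∅∪out(0)=∅
  fail(16) 'ace': from fail(15)=0 chase 'e': 0 ⇒ 6;  out=∅∪out(6)=∅
  fail(21) 'aba': from fail(20)=0 chase 'a': 0 ⇒ 1;  out={5}∪out(1)={5}
  fail(4) 'adbd': from fail(3)=0 chase 'd': 0 ⇒ 10;  out=∅∪out(10)={4}
  fail(9) 'eaba': from fail(8)=20 chase 'a': 20 ⇒ 21;  out={1}∪out(21)={1,5}
  fail(13) 'dcbc': from fail(12)=0 chase 'c': 0 ⇒ 0;  out=∅∪out(0)=∅
  fail(17) 'aceb': from fail(16)=6 chase 'b': 6→0 ⇒ 0;  out=∅∪out(0)=∅
  fail(5) 'adbdd': from fail(4)=10 chase 'd': 10→0 ⇒ 10;  out={0}∪out(10)={0,4}
  fail(14) 'dcbca': from fail(13)=0 chase 'a': 0 ⇒ 1;  out={2}∪out(1)={2}
  fail(18) 'aceba': from fail(17)=0 chase 'a': 0 ⇒ 1;  out=∅∪out(1)=∅
  fail(19) 'acebae': from fail(18)=1 chase 'e': 1→0 ⇒ 6;  out={3}∪out(6)={3}

Scan:
i=0 'c': node 0→0
i=1 'a': node 0→1
i=2 'a': node 1→1 (via fail)
i=3 'a': node 1→1 (via fail)
i=4 'c': node 1→15
i=5 'e': node 15→16
i=6 'b': node 16→17
i=7 'a': node 17→18
i=8 'e': node 18→19  → match P3@[3:8]
i=9 'a': node 19→7 (via fail)
i=10 'b': node 7→8
i=11 'a': node 8→9  → match P1@[8:11],P5@[9:11]
i=12 'b': node 9→20 (via fail)
i=13 'e': node 20→6 (via fail)
i=14 'b': node 6→0 (via fail)
i=15 'e': node 0→6
i=16 'e': node 6→6 (via fail)
i=17 'e': node 6→6 (via fail)
i=18 'a': node 6→7
i=19 'd': node 7→2 (via fail)  → match P4@[19:19]
i=20 'b': node 2→3
i=21 'd': node 3→4  → match P4@[21:21]
i=22 'd': node 4→5  → match P0@[18:22],P4@[22:22]
i=23 'd': node 5→10 (via fail)  → match P4@[23:23]
i=24 'c': node 10→11
i=25 'b': node 11→12
i=26 'c': node 12→13
i=27 'a': node 13→14  → match P2@[23:27]
i=28 'a': node 14→1 (via fail)
i=29 'd': node 1→2  → match P4@[29:29]
i=30 'b': node 2→3
i=31 'd': node 3→4  → match P4@[31:31]
i=32 'a': node 4→1 (via fail)
i=33 'b': node 1→20
i=34 'a': node 20→21  → match P5@[32:34]
i=35 'b': node 21→20 (via fail)
i=36 'b': node 20→0 (via fail)
i=37 'd': node 0→10  → match P4@[37:37]
i=38 'e': node 10→6 (via fail)
i=39 'a': node 6→7
i=40 'b': node 7→8
i=41 'a': node 8→9  → match P1@[38:41],P5@[39:41]
i=42 'a': node 9→1 (via fail)
i=43 'c': node 1→15
i=44 'e': node 15→16
i=45 'b': node 16→17
i=46 'a': node 17→18
i=47 'e': node 18→19  → match P3@[42:47]
i=48 'a': node 19→7 (via fail)
i=49 'b': node 7→8
i=50 'a': node 8→9  → match P1@[47:50],P5@[48:50]
i=51 'd': node 9→2 (via fail)  → match P4@[51:51]
i=52 'c': node 2→11 (via fail)
i=53 'b': node 11→12
i=54 'c': node 12→13
i=55 'a': node 13→14  → match P2@[51:55]

All matches (sorted): [[8,3],[11,1],[11,5],[19,4],[21,4],[22,0],[22,4],[23,4],[27,2],[29,4],[31,4],[34,5],[37,4],[41,1],[41,5],[47,3],[50,1],[50,5],[51,4],[55,2]]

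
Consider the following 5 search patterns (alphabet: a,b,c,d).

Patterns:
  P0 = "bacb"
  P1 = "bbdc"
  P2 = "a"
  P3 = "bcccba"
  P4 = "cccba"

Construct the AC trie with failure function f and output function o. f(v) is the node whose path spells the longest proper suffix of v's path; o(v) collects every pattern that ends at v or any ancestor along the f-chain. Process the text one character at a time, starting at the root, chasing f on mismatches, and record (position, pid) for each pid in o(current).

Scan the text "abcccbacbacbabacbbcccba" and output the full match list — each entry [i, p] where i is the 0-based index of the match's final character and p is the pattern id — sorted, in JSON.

Build automaton:
Trie (insert patterns):
  n0 'ε': a→8 b→1 c→14
  n1 'b': a→2 b→5 c→9
  n2 'ba': c→3
  n3 'bac': b→4
  n4 'bacb': ·  [P0 ends]
  n5 'bb': d→6
  n6 'bbd': c→7
  n7 'bbdc': ·  [P1 ends]
  n8 'a': ·  [P2 ends]
  n9 'bc': c→10
  n10 'bcc': c→11
  n11 'bccc': b→12
  n12 'bcccb': a→13
  n13 'bcccba': ·  [P3 ends]
  n14 'c': c→15
  n15 'cc': c→16
  n16 'ccc': b→17
  n17 'cccb': a→18
  n18 'cccba': ·  [P4 ends]

BFS fail/out derivation:
  fail(1) 'b': from fail(0)=0 chase 'b': 0 ⇒ 0;  out=∅∪out(0)=∅
  fail(8) 'a': from fail(0)=0 chase 'a': 0 ⇒ 0;  out={2}∪out(0)={2}
  fail(14) 'c': from fail(0)=0 chase 'c': 0 ⇒ 0;  out=∅∪out(0)=∅
  fail(2) 'ba': from fail(1)=0 chase 'a': 0 ⇒ 8;  out=∅∪out(8)={2}
  fail(5) 'bb': from fail(1)=0 chase 'b': 0 ⇒ 1;  out=∅∪out(1)=∅
  fail(9) 'bc': from fail(1)=0 chase 'c': 0 ⇒ 14;  out=∅∪out(14)=∅
  fail(15) 'cc': from fail(14)=0 chase 'c': 0 ⇒ 14;  out=∅∪out(14)=∅
  fail(3) 'bac': from fail(2)=8 chase 'c': 8→0 ⇒ 14;  out=∅∪out(14)=∅
  fail(6) 'bbd': from fail(5)=1 chase 'd': 1→0 ⇒ 0;  out=∅∪out(0)=∅
  fail(10) 'bcc': from fail(9)=14 chase 'c': 14 ⇒ 15;  out=∅∪out(15)=∅
  fail(16) 'ccc': from fail(15)=14 chase 'c': 14 ⇒ 15;  out=∅∪out(15)=∅
  fail(4) 'bacb': from fail(3)=14 chase 'b': 14→0 ⇒ 1;  out={0}∪out(1)={0}
  fail(7) 'bbdc': from fail(6)=0 chase 'c': 0 ⇒ 14;  out={1}∪out(14)={1}
  fail(11) 'bccc': from fail(10)=15 chase 'c': 15 ⇒ 16;  out=∅∪out(16)=∅
  fail(17) 'cccb': from fail(16)=15 chase 'b': 15→14→0 ⇒ 1;  out=∅∪out(1)=∅
  fail(12) 'bcccb': from fail(11)=16 chase 'b': 16 ⇒ 17;  out=∅∪out(17)=∅
  fail(18) 'cccba': from fail(17)=1 chase 'a': 1 ⇒ 2;  out={4}∪out(2)={2,4}
  fail(13) 'bcccba': from fail(12)=17 chase 'a': 17 ⇒ 18;  out={3}∪out(18)={2,3,4}

Scan:
pos 0 'a': at 8  emit P2@[0:0]
pos 1 'b': at 1 (fail-walked)
pos 2 'c': at 9
pos 3 'c': at 10
pos 4 'c': at 11
pos 5 'b': at 12
pos 6 'a': at 13  emit P2@[6:6],P3@[1:6],P4@[2:6]
pos 7 'c': at 3 (fail-walked)
pos 8 'b': at 4  emit P0@[5:8]
pos 9 'a': at 2 (fail-walked)  emit P2@[9:9]
pos 10 'c': at 3
pos 11 'b': at 4  emit P0@[8:11]
pos 12 'a': at 2 (fail-walked)  emit P2@[12:12]
pos 13 'b': at 1 (fail-walked)
pos 14 'a': at 2  emit P2@[14:14]
pos 15 'c': at 3
pos 16 'b': at 4  emit P0@[13:16]
pos 17 'b': at 5 (fail-walked)
pos 18 'c': at 9 (fail-walked)
pos 19 'c': at 10
pos 20 'c': at 11
pos 21 'b': at 12
pos 22 'a': at 13  emit P2@[22:22],P3@[17:22],P4@[18:22]

All matches (sorted): [[0,2],[6,2],[6,3],[6,4],[8,0],[9,2],[11,0],[12,2],[14,2],[16,0],[22,2],[22,3],[22,4]]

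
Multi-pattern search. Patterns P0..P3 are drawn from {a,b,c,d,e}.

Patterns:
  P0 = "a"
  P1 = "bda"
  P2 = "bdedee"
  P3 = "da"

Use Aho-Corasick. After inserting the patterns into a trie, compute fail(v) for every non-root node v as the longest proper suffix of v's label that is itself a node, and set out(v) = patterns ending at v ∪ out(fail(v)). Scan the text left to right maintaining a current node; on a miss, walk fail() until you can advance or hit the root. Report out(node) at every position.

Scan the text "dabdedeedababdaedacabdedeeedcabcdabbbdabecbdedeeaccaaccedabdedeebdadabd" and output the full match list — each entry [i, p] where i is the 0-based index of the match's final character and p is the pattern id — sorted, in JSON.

Build:
Trie nodes:
  0='ε' goto a→1 b→2 d→9
  1='a' goto ·  [P0 ends]
  2='b' goto d→3
  3='bd' goto a→4 e→5
  4='bda' goto ·  [P1 ends]
  5='bde' goto d→6
  6='bded' goto e→7
  7='bdede' goto e→8
  8='bdedee' goto ·  [P2 ends]
  9='d' goto a→10
  10='da' goto ·  [P3 ends]

Failure links (BFS by depth):
  n1('a'): parent n0 fail=0; on 'a' 0 → fail=0;  out {0}∪∅={0}
  n2('b'): parent n0 fail=0; on 'b' 0 → fail=0;  out ∅∪∅=∅
  n9('d'): parent n0 fail=0; on 'd' 0 → fail=0;  out ∅∪∅=∅
  n3('bd'): parent n2 fail=0; on 'd' 0 → fail=9;  out ∅∪∅=∅
  n10('da'): parent n9 fail=0; on 'a' 0 → fail=1;  out {3}∪{0}={0,3}
  n4('bda'): parent n3 fail=9; on 'a' 9 → fail=10;  out {1}∪{0,3}={0,1,3}
  n5('bde'): parent n3 fail=9; on 'e' 9→0 → fail=0;  out ∅∪∅=∅
  n6('bded'): parent n5 fail=0; on 'd' 0 → fail=9;  out ∅∪∅=∅
  n7('bdede'): parent n6 fail=9; on 'e' 9→0 → fail=0;  out ∅∪∅=∅
  n8('bdedee'): parent n7 fail=0; on 'e' 0 → fail=0;  out {2}∪∅={2}

Run:
pos 0 'd': at 9
pos 1 'a': at 10  emit P0@[1:1],P3@[0:1]
pos 2 'b': at 2 (fail-walked)
pos 3 'd': at 3
pos 4 'e': at 5
pos 5 'd': at 6
pos 6 'e': at 7
pos 7 'e': at 8  emit P2@[2:7]
pos 8 'd': at 9 (fail-walked)
pos 9 'a': at 10  emit P0@[9:9],P3@[8:9]
pos 10 'b': at 2 (fail-walked)
pos 11 'a': at 1 (fail-walked)  emit P0@[11:11]
pos 12 'b': at 2 (fail-walked)
pos 13 'd': at 3
pos 14 'a': at 4  emit P0@[14:14],P1@[12:14],P3@[13:14]
pos 15 'e': at 0 (fail-walked)
pos 16 'd': at 9
pos 17 'a': at 10  emit P0@[17:17],P3@[16:17]
pos 18 'c': at 0 (fail-walked)
pos 19 'a': at 1  emit P0@[19:19]
pos 20 'b': at 2 (fail-walked)
pos 21 'd': at 3
pos 22 'e': at 5
pos 23 'd': at 6
pos 24 'e': at 7
pos 25 'e': at 8  emit P2@[20:25]
pos 26 'e': at 0 (fail-walked)
pos 27 'd': at 9
pos 28 'c': at 0 (fail-walked)
pos 29 'a': at 1  emit P0@[29:29]
pos 30 'b': at 2 (fail-walked)
pos 31 'c': at 0 (fail-walked)
pos 32 'd': at 9
pos 33 'a': at 10  emit P0@[33:33],P3@[32:33]
pos 34 'b': at 2 (fail-walked)
pos 35 'b': at 2 (fail-walked)
pos 36 'b': at 2 (fail-walked)
pos 37 'd': at 3
pos 38 'a': at 4  emit P0@[38:38],P1@[36:38],P3@[37:38]
pos 39 'b': at 2 (fail-walked)
pos 40 'e': at 0 (fail-walked)
pos 41 'c': at 0
pos 42 'b': at 2
pos 43 'd': at 3
pos 44 'e': at 5
pos 45 'd': at 6
pos 46 'e': at 7
pos 47 'e': at 8  emit P2@[42:47]
pos 48 'a': at 1 (fail-walked)  emit P0@[48:48]
pos 49 'c': at 0 (fail-walked)
pos 50 'c': at 0
pos 51 'a': at 1  emit P0@[51:51]
pos 52 'a': at 1 (fail-walked)  emit P0@[52:52]
pos 53 'c': at 0 (fail-walked)
pos 54 'c': at 0
pos 55 'e': at 0
pos 56 'd': at 9
pos 57 'a': at 10  emit P0@[57:57],P3@[56:57]
pos 58 'b': at 2 (fail-walked)
pos 59 'd': at 3
pos 60 'e': at 5
pos 61 'd': at 6
pos 62 'e': at 7
pos 63 'e': at 8  emit P2@[58:63]
pos 64 'b': at 2 (fail-walked)
pos 65 'd': at 3
pos 66 'a': at 4  emit P0@[66:66],P1@[64:66],P3@[65:66]
pos 67 'd': at 9 (fail-walked)
pos 68 'a': at 10  emit P0@[68:68],P3@[67:68]
pos 69 'b': at 2 (fail-walked)
pos 70 'd': at 3

Result: [[1,0],[1,3],[7,2],[9,0],[9,3],[11,0],[14,0],[14,1],[14,3],[17,0],[17,3],[19,0],[25,2],[29,0],[33,0],[33,3],[38,0],[38,1],[38,3],[47,2],[48,0],[51,0],[52,0],[57,0],[57,3],[63,2],[66,0],[66,1],[66,3],[68,0],[68,3]]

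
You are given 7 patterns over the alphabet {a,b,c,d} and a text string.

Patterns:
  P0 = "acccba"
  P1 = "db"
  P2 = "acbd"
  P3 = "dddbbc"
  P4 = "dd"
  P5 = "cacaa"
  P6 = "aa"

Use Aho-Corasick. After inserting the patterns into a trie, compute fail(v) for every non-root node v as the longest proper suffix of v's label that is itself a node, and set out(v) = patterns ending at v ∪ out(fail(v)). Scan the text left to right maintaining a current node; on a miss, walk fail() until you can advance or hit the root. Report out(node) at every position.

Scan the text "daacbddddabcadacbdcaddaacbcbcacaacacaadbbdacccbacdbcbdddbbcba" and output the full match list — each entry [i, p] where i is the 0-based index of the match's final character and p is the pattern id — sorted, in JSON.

Build automaton:
Trie nodes:
  0='ε' goto a→1 c→16 d→7
  1='a' goto a→21 c→2
  2='ac' goto b→9 c→3
  3='acc' goto c→4
  4='accc' goto b→5
  5='acccb' goto a→6
  6='acccba' goto ·  ←P0
  7='d' goto b→8 d→11
  8='db' goto ·  ←P1
  9='acb' goto d→10
  10='acbd' goto ·  ←P2
  11='dd' goto d→12  ←P4
  12='ddd' goto b→13
  13='dddb' goto b→14
  14='dddbb' goto c→15
  15='dddbbc' goto ·  ←P3
  16='c' goto a→17
  17='ca' goto c→18
  18='cac' goto a→19
  19='caca' goto a→20
  20='cacaa' goto ·  ←P5
  21='aa' goto ·  ←P6

BFS fail/out derivation:
  n1('a'): parent n0 fail=0; on 'a' 0 → fail=0;  out ∅∪∅=∅
  n7('d'): parent n0 fail=0; on 'd' 0 → fail=0;  out ∅∪∅=∅
  n16('c'): parent n0 fail=0; on 'c' 0 → fail=0;  out ∅∪∅=∅
  n2('ac'): parent n1 fail=0; on 'c' 0 → fail=16;  out ∅∪∅=∅
  n8('db'): parent n7 fail=0; on 'b' 0 → fail=0;  out {1}∪∅={1}
  n11('dd'): parent n7 fail=0; on 'd' 0 → fail=7;  out {4}∪∅={4}
  n17('ca'): parent n16 fail=0; on 'a' 0 → fail=1;  out ∅∪∅=∅
  n21('aa'): parent n1 fail=0; on 'a' 0 → fail=1;  out {6}∪∅={6}
  n3('acc'): parent n2 fail=16; on 'c' 16→0 → fail=16;  out ∅∪∅=∅
  n9('acb'): parent n2 fail=16; on 'b' 16→0 → fail=0;  out ∅∪∅=∅
  n12('ddd'): parent n11 fail=7; on 'd' 7 → fail=11;  out ∅∪{4}={4}
  n18('cac'): parent n17 fail=1; on 'c' 1 → fail=2;  out ∅∪∅=∅
  n4('accc'): parent n3 fail=16; on 'c' 16→0 → fail=16;  out ∅∪∅=∅
  n10('acbd'): parent n9 fail=0; on 'd' 0 → fail=7;  out {2}∪∅={2}
  n13('dddb'): parent n12 fail=11; on 'b' 11→7 → fail=8;  out ∅∪{1}={1}
  n19('caca'): parent n18 fail=2; on 'a' 2→16 → fail=17;  out ∅∪∅=∅
  n5('acccb'): parent n4 fail=16; on 'b' 16→0 → fail=0;  out ∅∪∅=∅
  n14('dddbb'): parent n13 fail=8; on 'b' 8→0 → fail=0;  out ∅∪∅=∅
  n20('cacaa'): parent n19 fail=17; on 'a' 17→1 → fail=21;  out {5}∪{6}={5,6}
  n6('acccba'): parent n5 fail=0; on 'a' 0 → fail=1;  out {0}∪∅={0}
  n15('dddbbc'): parent n14 fail=0; on 'c' 0 → fail=16;  out {3}∪∅={3}

Text stream:
pos 0 'd': at 7
pos 1 'a': at 1 (via fail)
pos 2 'a': at 21  ** P6@[1:2]
pos 3 'c': at 2 (via fail)
pos 4 'b': at 9
pos 5 'd': at 10  ** P2@[2:5]
pos 6 'd': at 11 (via fail)  ** P4@[5:6]
pos 7 'd': at 12  ** P4@[6:7]
pos 8 'd': at 12 (via fail)  ** P4@[7:8]
pos 9 'a': at 1 (via fail)
pos 10 'b': at 0 (via fail)
pos 11 'c': at 16
pos 12 'a': at 17
pos 13 'd': at 7 (via fail)
pos 14 'a': at 1 (via fail)
pos 15 'c': at 2
pos 16 'b': at 9
pos 17 'd': at 10  ** P2@[14:17]
pos 18 'c': at 16 (via fail)
pos 19 'a': at 17
pos 20 'd': at 7 (via fail)
pos 21 'd': at 11  ** P4@[20:21]
pos 22 'a': at 1 (via fail)
pos 23 'a': at 21  ** P6@[22:23]
pos 24 'c': at 2 (via fail)
pos 25 'b': at 9
pos 26 'c': at 16 (via fail)
pos 27 'b': at 0 (via fail)
pos 28 'c': at 16
pos 29 'a': at 17
pos 30 'c': at 18
pos 31 'a': at 19
pos 32 'a': at 20  ** P5@[28:32],P6@[31:32]
pos 33 'c': at 2 (via fail)
pos 34 'a': at 17 (via fail)
pos 35 'c': at 18
pos 36 'a': at 19
pos 37 'a': at 20  ** P5@[33:37],P6@[36:37]
pos 38 'd': at 7 (via fail)
pos 39 'b': at 8  ** P1@[38:39]
pos 40 'b': at 0 (via fail)
pos 41 'd': at 7
pos 42 'a': at 1 (via fail)
pos 43 'c': at 2
pos 44 'c': at 3
pos 45 'c': at 4
pos 46 'b': at 5
pos 47 'a': at 6  ** P0@[42:47]
pos 48 'c': at 2 (via fail)
pos 49 'd': at 7 (via fail)
pos 50 'b': at 8  ** P1@[49:50]
pos 51 'c': at 16 (via fail)
pos 52 'b': at 0 (via fail)
pos 53 'd': at 7
pos 54 'd': at 11  ** P4@[53:54]
pos 55 'd': at 12  ** P4@[54:55]
pos 56 'b': at 13  ** P1@[55:56]
pos 57 'b': at 14
pos 58 'c': at 15  ** P3@[53:58]
pos 59 'b': at 0 (via fail)
pos 60 'a': at 1

Matches: [[2,6],[5,2],[6,4],[7,4],[8,4],[17,2],[21,4],[23,6],[32,5],[32,6],[37,5],[37,6],[39,1],[47,0],[50,1],[54,4],[55,4],[56,1],[58,3]]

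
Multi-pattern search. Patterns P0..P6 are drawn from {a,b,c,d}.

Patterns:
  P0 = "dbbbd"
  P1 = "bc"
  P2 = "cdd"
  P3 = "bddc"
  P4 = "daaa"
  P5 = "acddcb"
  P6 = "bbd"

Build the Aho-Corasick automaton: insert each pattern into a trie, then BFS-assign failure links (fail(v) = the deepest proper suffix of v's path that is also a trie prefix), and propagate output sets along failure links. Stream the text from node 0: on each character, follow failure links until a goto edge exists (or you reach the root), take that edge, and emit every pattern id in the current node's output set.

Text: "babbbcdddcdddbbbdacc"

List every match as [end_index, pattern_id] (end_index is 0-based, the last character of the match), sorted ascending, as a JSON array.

Build automaton:
Trie (insert patterns):
  0='ε' goto a→17 b→6 c→8 d→1
  1='d' goto a→14 b→2
  2='db' goto b→3
  3='dbb' goto b→4
  4='dbbb' goto d→5
  5='dbbbd' goto ·  [P0 ends]
  6='b' goto b→23 c→7 d→11
  7='bc' goto ·  [P1 ends]
  8='c' goto d→9
  9='cd' goto d→10
  10='cdd' goto ·  [P2 ends]
  11='bd' goto d→12
  12='bdd' goto c→13
  13='bddc' goto ·  [P3 ends]
  14='da' goto a→15
  15='daa' goto a→16
  16='daaa' goto ·  [P4 ends]
  17='a' goto c→18
  18='ac' goto d→19
  19='acd' goto d→20
  20='acdd' goto c→21
  21='acddc' goto b→22
  22='acddcb' goto ·  [P5 ends]
  23='bb' goto d→24
  24='bbd' goto ·  [P6 ends]

Failure links (BFS by depth):
  n1('d'): parent n0 fail=0; on 'd' 0 → fail=0;  out ∅∪∅=∅
  n6('b'): parent n0 fail=0; on 'b' 0 → fail=0;  out ∅∪∅=∅
  n8('c'): parent n0 fail=0; on 'c' 0 → fail=0;  out ∅∪∅=∅
  n17('a'): parent n0 fail=0; on 'a' 0 → fail=0;  out ∅∪∅=∅
  n2('db'): parent n1 fail=0; on 'b' 0 → fail=6;  out ∅∪∅=∅
  n7('bc'): parent n6 fail=0; on 'c' 0 → fail=8;  out {1}∪∅={1}
  n9('cd'): parent n8 fail=0; on 'd' 0 → fail=1;  out ∅∪∅=∅
  n11('bd'): parent n6 fail=0; on 'd' 0 → fail=1;  out ∅∪∅=∅
  n14('da'): parent n1 fail=0; on 'a' 0 → fail=17;  out ∅∪∅=∅
  n18('ac'): parent n17 fail=0; on 'c' 0 → fail=8;  out ∅∪∅=∅
  n23('bb'): parent n6 fail=0; on 'b' 0 → fail=6;  out ∅∪∅=∅
  n3('dbb'): parent n2 fail=6; on 'b' 6 → fail=23;  out ∅∪∅=∅
  n10('cdd'): parent n9 fail=1; on 'd' 1→0 → fail=1;  out {2}∪∅={2}
  n12('bdd'): parent n11 fail=1; on 'd' 1→0 → fail=1;  out ∅∪∅=∅
  n15('daa'): parent n14 fail=17; on 'a' 17→0 → fail=17;  out ∅∪∅=∅
  n19('acd'): parent n18 fail=8; on 'd' 8 → fail=9;  out ∅∪∅=∅
  n24('bbd'): parent n23 fail=6; on 'd' 6 → fail=11;  out {6}∪∅={6}
  n4('dbbb'): parent n3 fail=23; on 'b' 23→6 → fail=23;  out ∅∪∅=∅
  n13('bddc'): parent n12 fail=1; on 'c' 1→0 → fail=8;  out {3}∪∅={3}
  n16('daaa'): parent n15 fail=17; on 'a' 17→0 → fail=17;  out {4}∪∅={4}
  n20('acdd'): parent n19 fail=9; on 'd' 9 → fail=10;  out ∅∪{2}={2}
  n5('dbbbd'): parent n4 fail=23; on 'd' 23 → fail=24;  out {0}∪{6}={0,6}
  n21('acddc'): parent n20 fail=10; on 'c' 10→1→0 → fail=8;  out ∅∪∅=∅
  n22('acddcb'): parent n21 fail=8; on 'b' 8→0 → fail=6;  out {5}∪∅={5}

Text stream:
[0] read 'b'  n0⇒n6
[1] read 'a'  n6⇒n17 ·f
[2] read 'b'  n17⇒n6 ·f
[3] read 'b'  n6⇒n23
[4] read 'b'  n23⇒n23 ·f
[5] read 'c'  n23⇒n7 ·f  ** P1@[4:5]
[6] read 'd'  n7⇒n9 ·f
[7] read 'd'  n9⇒n10  ** P2@[5:7]
[8] read 'd'  n10⇒n1 ·f
[9] read 'c'  n1⇒n8 ·f
[10] read 'd'  n8⇒n9
[11] read 'd'  n9⇒n10  ** P2@[9:11]
[12] read 'd'  n10⇒n1 ·f
[13] read 'b'  n1⇒n2
[14] read 'b'  n2⇒n3
[15] read 'b'  n3⇒n4
[16] read 'd'  n4⇒n5  ** P0@[12:16],P6@[14:16]
[17] read 'a'  n5⇒n14 ·f
[18] read 'c'  n14⇒n18 ·f
[19] read 'c'  n18⇒n8 ·f

Result: [[5,1],[7,2],[11,2],[16,0],[16,6]]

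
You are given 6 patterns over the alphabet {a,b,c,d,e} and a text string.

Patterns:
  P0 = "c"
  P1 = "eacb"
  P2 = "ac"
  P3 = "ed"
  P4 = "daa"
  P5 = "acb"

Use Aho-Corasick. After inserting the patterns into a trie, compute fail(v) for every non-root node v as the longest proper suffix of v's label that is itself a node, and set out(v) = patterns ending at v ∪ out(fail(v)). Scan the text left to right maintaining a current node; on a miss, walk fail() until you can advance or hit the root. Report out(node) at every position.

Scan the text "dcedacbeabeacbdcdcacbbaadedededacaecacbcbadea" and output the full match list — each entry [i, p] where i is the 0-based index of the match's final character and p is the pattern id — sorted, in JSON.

Build automaton:
Trie (insert patterns):
  0='ε' goto a→6 c→1 d→9 e→2
  1='c' goto ·  [P0 ends]
  2='e' goto a→3 d→8
  3='ea' goto c→4
  4='eac' goto b→5
  5='eacb' goto ·  [P1 ends]
  6='a' goto c→7
  7='ac' goto b→12  [P2 ends]
  8='ed' goto ·  [P3 ends]
  9='d' goto a→10
  10='da' goto a→11
  11='daa' goto ·  [P4 ends]
  12='acb' goto ·  [P5 ends]

BFS fail/out derivation:
  n1('c'): parent n0 fail=0; on 'c' 0 → fail=0;  out {0}∪∅={0}
  n2('e'): parent n0 fail=0; on 'e' 0 → fail=0;  out ∅∪∅=∅
  n6('a'): parent n0 fail=0; on 'a' 0 → fail=0;  out ∅∪∅=∅
  n9('d'): parent n0 fail=0; on 'd' 0 → fail=0;  out ∅∪∅=∅
  n3('ea'): parent n2 fail=0; on 'a' 0 → fail=6;  out ∅∪∅=∅
  n7('ac'): parent n6 fail=0; on 'c' 0 → fail=1;  out {2}∪{0}={0,2}
  n8('ed'): parent n2 fail=0; on 'd' 0 → fail=9;  out {3}∪∅={3}
  n10('da'): parent n9 fail=0; on 'a' 0 → fail=6;  out ∅∪∅=∅
  n4('eac'): parent n3 fail=6; on 'c' 6 → fail=7;  out ∅∪{0,2}={0,2}
  n11('daa'): parent n10 fail=6; on 'a' 6→0 → fail=6;  out {4}∪∅={4}
  n12('acb'): parent n7 fail=1; on 'b' 1→0 → fail=0;  out {5}∪∅={5}
  n5('eacb'): parent n4 fail=7; on 'b' 7 → fail=12;  out {1}∪{5}={1,5}

Scan:
[0] read 'd'  n0⇒n9
[1] read 'c'  n9⇒n1 (fail-walked)  ** P0@[1:1]
[2] read 'e'  n1⇒n2 (fail-walked)
[3] read 'd'  n2⇒n8  ** P3@[2:3]
[4] read 'a'  n8⇒n10 (fail-walked)
[5] read 'c'  n10⇒n7 (fail-walked)  ** P0@[5:5],P2@[4:5]
[6] read 'b'  n7⇒n12  ** P5@[4:6]
[7] read 'e'  n12⇒n2 (fail-walked)
[8] read 'a'  n2⇒n3
[9] read 'b'  n3⇒n0 (fail-walked)
[10] read 'e'  n0⇒n2
[11] read 'a'  n2⇒n3
[12] read 'c'  n3⇒n4  ** P0@[12:12],P2@[11:12]
[13] read 'b'  n4⇒n5  ** P1@[10:13],P5@[11:13]
[14] read 'd'  n5⇒n9 (fail-walked)
[15] read 'c'  n9⇒n1 (fail-walked)  ** P0@[15:15]
[16] read 'd'  n1⇒n9 (fail-walked)
[17] read 'c'  n9⇒n1 (fail-walked)  ** P0@[17:17]
[18] read 'a'  n1⇒n6 (fail-walked)
[19] read 'c'  n6⇒n7  ** P0@[19:19],P2@[18:19]
[20] read 'b'  n7⇒n12  ** P5@[18:20]
[21] read 'b'  n12⇒n0 (fail-walked)
[22] read 'a'  n0⇒n6
[23] read 'a'  n6⇒n6 (fail-walked)
[24] read 'd'  n6⇒n9 (fail-walked)
[25] read 'e'  n9⇒n2 (fail-walked)
[26] read 'd'  n2⇒n8  ** P3@[25:26]
[27] read 'e'  n8⇒n2 (fail-walked)
[28] read 'd'  n2⇒n8  ** P3@[27:28]
[29] read 'e'  n8⇒n2 (fail-walked)
[30] read 'd'  n2⇒n8  ** P3@[29:30]
[31] read 'a'  n8⇒n10 (fail-walked)
[32] read 'c'  n10⇒n7 (fail-walked)  ** P0@[32:32],P2@[31:32]
[33] read 'a'  n7⇒n6 (fail-walked)
[34] read 'e'  n6⇒n2 (fail-walked)
[35] read 'c'  n2⇒n1 (fail-walked)  ** P0@[35:35]
[36] read 'a'  n1⇒n6 (fail-walked)
[37] read 'c'  n6⇒n7  ** P0@[37:37],P2@[36:37]
[38] read 'b'  n7⇒n12  ** P5@[36:38]
[39] read 'c'  n12⇒n1 (fail-walked)  ** P0@[39:39]
[40] read 'b'  n1⇒n0 (fail-walked)
[41] read 'a'  n0⇒n6
[42] read 'd'  n6⇒n9 (fail-walked)
[43] read 'e'  n9⇒n2 (fail-walked)
[44] read 'a'  n2⇒n3

All matches (sorted): [[1,0],[3,3],[5,0],[5,2],[6,5],[12,0],[12,2],[13,1],[13,5],[15,0],[17,0],[19,0],[19,2],[20,5],[26,3],[28,3],[30,3],[32,0],[32,2],[35,0],[37,0],[37,2],[38,5],[39,0]]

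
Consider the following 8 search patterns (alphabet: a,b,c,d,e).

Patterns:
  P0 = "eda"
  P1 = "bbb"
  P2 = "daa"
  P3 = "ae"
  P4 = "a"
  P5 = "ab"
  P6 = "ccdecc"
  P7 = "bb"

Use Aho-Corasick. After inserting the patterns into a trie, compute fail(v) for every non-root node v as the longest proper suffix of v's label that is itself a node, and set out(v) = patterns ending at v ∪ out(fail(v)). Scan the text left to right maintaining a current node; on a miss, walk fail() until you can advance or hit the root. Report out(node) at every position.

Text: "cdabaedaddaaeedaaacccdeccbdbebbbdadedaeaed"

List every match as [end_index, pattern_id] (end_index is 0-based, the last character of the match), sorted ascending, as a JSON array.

Build automaton:
Trie (insert patterns):
  0='ε' goto a→10 b→4 c→13 d→7 e→1
  1='e' goto d→2
  2='ed' goto a→3
  3='eda' goto ·  ←P0
  4='b' goto b→5
  5='bb' goto b→6  ←P7
  6='bbb' goto ·  ←P1
  7='d' goto a→8
  8='da' goto a→9
  9='daa' goto ·  ←P2
  10='a' goto b→12 e→11  ←P4
  11='ae' goto ·  ←P3
  12='ab' goto ·  ←P5
  13='c' goto c→14
  14='cc' goto d→15
  15='ccd' goto e→16
  16='ccde' goto c→17
  17='ccdec' goto c→18
  18='ccdecc' goto ·  ←P6

BFS fail/out derivation:
  n1('e'): parent n0 fail=0; on 'e' 0 → fail=0;  out ∅∪∅=∅
  n4('b'): parent n0 fail=0; on 'b' 0 → fail=0;  out ∅∪∅=∅
  n7('d'): parent n0 fail=0; on 'd' 0 → fail=0;  out ∅∪∅=∅
  n10('a'): parent n0 fail=0; on 'a' 0 → fail=0;  out {4}∪∅={4}
  n13('c'): parent n0 fail=0; on 'c' 0 → fail=0;  out ∅∪∅=∅
  n2('ed'): parent n1 fail=0; on 'd' 0 → fail=7;  out ∅∪∅=∅
  n5('bb'): parent n4 fail=0; on 'b' 0 → fail=4;  out {7}∪∅={7}
  n8('da'): parent n7 fail=0; on 'a' 0 → fail=10;  out ∅∪{4}={4}
  n11('ae'): parent n10 fail=0; on 'e' 0 → fail=1;  out {3}∪∅={3}
  n12('ab'): parent n10 fail=0; on 'b' 0 → fail=4;  out {5}∪∅={5}
  n14('cc'): parent n13 fail=0; on 'c' 0 → fail=13;  out ∅∪∅=∅
  n3('eda'): parent n2 fail=7; on 'a' 7 → fail=8;  out {0}∪{4}={0,4}
  n6('bbb'): parent n5 fail=4; on 'b' 4 → fail=5;  out {1}∪{7}={1,7}
  n9('daa'): parent n8 fail=10; on 'a' 10→0 → fail=10;  out {2}∪{4}={2,4}
  n15('ccd'): parent n14 fail=13; on 'd' 13→0 → fail=7;  out ∅∪∅=∅
  n16('ccde'): parent n15 fail=7; on 'e' 7→0 → fail=1;  out ∅∪∅=∅
  n17('ccdec'): parent n16 fail=1; on 'c' 1→0 → fail=13;  out ∅∪∅=∅
  n18('ccdecc'): parent n17 fail=13; on 'c' 13 → fail=14;  out {6}∪∅={6}

Run:
[0] read 'c'  n0⇒n13
[1] read 'd'  n13⇒n7 ·f
[2] read 'a'  n7⇒n8  emit P4@[2:2]
[3] read 'b'  n8⇒n12 ·f  emit P5@[2:3]
[4] read 'a'  n12⇒n10 ·f  emit P4@[4:4]
[5] read 'e'  n10⇒n11  emit P3@[4:5]
[6] read 'd'  n11⇒n2 ·f
[7] read 'a'  n2⇒n3  emit P0@[5:7],P4@[7:7]
[8] read 'd'  n3⇒n7 ·f
[9] read 'd'  n7⇒n7 ·f
[10] read 'a'  n7⇒n8  emit P4@[10:10]
[11] read 'a'  n8⇒n9  emit P2@[9:11],P4@[11:11]
[12] read 'e'  n9⇒n11 ·f  emit P3@[11:12]
[13] read 'e'  n11⇒n1 ·f
[14] read 'd'  n1⇒n2
[15] read 'a'  n2⇒n3  emit P0@[13:15],P4@[15:15]
[16] read 'a'  n3⇒n9 ·f  emit P2@[14:16],P4@[16:16]
[17] read 'a'  n9⇒n10 ·f  emit P4@[17:17]
[18] read 'c'  n10⇒n13 ·f
[19] read 'c'  n13⇒n14
[20] read 'c'  n14⇒n14 ·f
[21] read 'd'  n14⇒n15
[22] read 'e'  n15⇒n16
[23] read 'c'  n16⇒n17
[24] read 'c'  n17⇒n18  emit P6@[19:24]
[25] read 'b'  n18⇒n4 ·f
[26] read 'd'  n4⇒n7 ·f
[27] read 'b'  n7⇒n4 ·f
[28] read 'e'  n4⇒n1 ·f
[29] read 'b'  n1⇒n4 ·f
[30] read 'b'  n4⇒n5  emit P7@[29:30]
[31] read 'b'  n5⇒n6  emit P1@[29:31],P7@[30:31]
[32] read 'd'  n6⇒n7 ·f
[33] read 'a'  n7⇒n8  emit P4@[33:33]
[34] read 'd'  n8⇒n7 ·f
[35] read 'e'  n7⇒n1 ·f
[36] read 'd'  n1⇒n2
[37] read 'a'  n2⇒n3  emit P0@[35:37],P4@[37:37]
[38] read 'e'  n3⇒n11 ·f  emit P3@[37:38]
[39] read 'a'  n11⇒n10 ·f  emit P4@[39:39]
[40] read 'e'  n10⇒n11  emit P3@[39:40]
[41] read 'd'  n11⇒n2 ·f

Result: [[2,4],[3,5],[4,4],[5,3],[7,0],[7,4],[10,4],[11,2],[11,4],[12,3],[15,0],[15,4],[16,2],[16,4],[17,4],[24,6],[30,7],[31,1],[31,7],[33,4],[37,0],[37,4],[38,3],[39,4],[40,3]]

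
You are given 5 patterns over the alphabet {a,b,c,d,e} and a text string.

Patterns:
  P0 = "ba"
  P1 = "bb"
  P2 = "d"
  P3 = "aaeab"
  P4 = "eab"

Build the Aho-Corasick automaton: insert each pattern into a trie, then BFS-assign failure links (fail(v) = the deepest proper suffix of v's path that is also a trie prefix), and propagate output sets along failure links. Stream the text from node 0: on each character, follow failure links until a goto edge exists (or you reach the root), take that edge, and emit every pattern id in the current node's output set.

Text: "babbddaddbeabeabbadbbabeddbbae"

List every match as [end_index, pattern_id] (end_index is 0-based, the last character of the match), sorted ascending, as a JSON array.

Build:
Trie nodes:
  0='ε' goto a→5 b→1 d→4 e→10
  1='b' goto a→2 b→3
  2='ba' goto ·  ←P0
  3='bb' goto ·  ←P1
  4='d' goto ·  ←P2
  5='a' goto a→6
  6='aa' goto e→7
  7='aae' goto a→8
  8='aaea' goto b→9
  9='aaeab' goto ·  ←P3
  10='e' goto a→11
  11='ea' goto b→12
  12='eab' goto ·  ←P4

Failure links (BFS by depth):
  n1('b'): parent n0 fail=0; on 'b' 0 → fail=0;  out ∅∪∅=∅
  n4('d'): parent n0 fail=0; on 'd' 0 → fail=0;  out {2}∪∅={2}
  n5('a'): parent n0 fail=0; on 'a' 0 → fail=0;  out ∅∪∅=∅
  n10('e'): parent n0 fail=0; on 'e' 0 → fail=0;  out ∅∪∅=∅
  n2('ba'): parent n1 fail=0; on 'a' 0 → fail=5;  out {0}∪∅={0}
  n3('bb'): parent n1 fail=0; on 'b' 0 → fail=1;  out {1}∪∅={1}
  n6('aa'): parent n5 fail=0; on 'a' 0 → fail=5;  out ∅∪∅=∅
  n11('ea'): parent n10 fail=0; on 'a' 0 → fail=5;  out ∅∪∅=∅
  n7('aae'): parent n6 fail=5; on 'e' 5→0 → fail=10;  out ∅∪∅=∅
  n12('eab'): parent n11 fail=5; on 'b' 5→0 → fail=1;  out {4}∪∅={4}
  n8('aaea'): parent n7 fail=10; on 'a' 10 → fail=11;  out ∅∪∅=∅
  n9('aaeab'): parent n8 fail=11; on 'b' 11 → fail=12;  out {3}∪{4}={3,4}

Text stream:
i=0 'b': node 0→1
i=1 'a': node 1→2  emit P0@[0:1]
i=2 'b': node 2→1 (fail-walked)
i=3 'b': node 1→3  emit P1@[2:3]
i=4 'd': node 3→4 (fail-walked)  emit P2@[4:4]
i=5 'd': node 4→4 (fail-walked)  emit P2@[5:5]
i=6 'a': node 4→5 (fail-walked)
i=7 'd': node 5→4 (fail-walked)  emit P2@[7:7]
i=8 'd': node 4→4 (fail-walked)  emit P2@[8:8]
i=9 'b': node 4→1 (fail-walked)
i=10 'e': node 1→10 (fail-walked)
i=11 'a': node 10→11
i=12 'b': node 11→12  emit P4@[10:12]
i=13 'e': node 12→10 (fail-walked)
i=14 'a': node 10→11
i=15 'b': node 11→12  emit P4@[13:15]
i=16 'b': node 12→3 (fail-walked)  emit P1@[15:16]
i=17 'a': node 3→2 (fail-walked)  emit P0@[16:17]
i=18 'd': node 2→4 (fail-walked)  emit P2@[18:18]
i=19 'b': node 4→1 (fail-walked)
i=20 'b': node 1→3  emit P1@[19:20]
i=21 'a': node 3→2 (fail-walked)  emit P0@[20:21]
i=22 'b': node 2→1 (fail-walked)
i=23 'e': node 1→10 (fail-walked)
i=24 'd': node 10→4 (fail-walked)  emit P2@[24:24]
i=25 'd': node 4→4 (fail-walked)  emit P2@[25:25]
i=26 'b': node 4→1 (fail-walked)
i=27 'b': node 1→3  emit P1@[26:27]
i=28 'a': node 3→2 (fail-walked)  emit P0@[27:28]
i=29 'e': node 2→10 (fail-walked)

Result: [[1,0],[3,1],[4,2],[5,2],[7,2],[8,2],[12,4],[15,4],[16,1],[17,0],[18,2],[20,1],[21,0],[24,2],[25,2],[27,1],[28,0]]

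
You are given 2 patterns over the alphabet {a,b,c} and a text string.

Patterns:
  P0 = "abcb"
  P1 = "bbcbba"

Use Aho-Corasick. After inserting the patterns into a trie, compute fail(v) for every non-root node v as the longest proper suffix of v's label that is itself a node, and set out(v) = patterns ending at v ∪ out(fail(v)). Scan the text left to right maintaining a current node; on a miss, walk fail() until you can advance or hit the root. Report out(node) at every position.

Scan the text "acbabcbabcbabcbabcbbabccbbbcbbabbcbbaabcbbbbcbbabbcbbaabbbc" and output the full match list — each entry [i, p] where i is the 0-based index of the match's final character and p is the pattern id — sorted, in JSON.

Build:
Trie nodes:
  0='ε' goto a→1 b→5
  1='a' goto b→2
  2='ab' goto c→3
  3='abc' goto b→4
  4='abcb' goto ·  [P0 ends]
  5='b' goto b→6
  6='bb' goto c→7
  7='bbc' goto b→8
  8='bbcb' goto b→9
  9='bbcbb' goto a→10
  10='bbcbba' goto ·  [P1 ends]

BFS fail/out derivation:
  fail(1) 'a': from fail(0)=0 chase 'a': 0 ⇒ 0;  out=∅∪out(0)=∅
  fail(5) 'b': from fail(0)=0 chase 'b': 0 ⇒ 0;  out=∅∪out(0)=∅
  fail(2) 'ab': from fail(1)=0 chase 'b': 0 ⇒ 5;  out=∅∪out(5)=∅
  fail(6) 'bb': from fail(5)=0 chase 'b': 0 ⇒ 5;  out=∅∪out(5)=∅
  fail(3) 'abc': from fail(2)=5 chase 'c': 5→0 ⇒ 0;  out=∅∪out(0)=∅
  fail(7) 'bbc': from fail(6)=5 chase 'c': 5→0 ⇒ 0;  out=∅∪out(0)=∅
  fail(4) 'abcb': from fail(3)=0 chase 'b': 0 ⇒ 5;  out={0}∪out(5)={0}
  fail(8) 'bbcb': from fail(7)=0 chase 'b': 0 ⇒ 5;  out=∅∪out(5)=∅
  fail(9) 'bbcbb': from fail(8)=5 chase 'b': 5 ⇒ 6;  out=∅∪out(6)=∅
  fail(10) 'bbcbba': from fail(9)=6 chase 'a': 6→5→0 ⇒ 1;  out={1}∪out(1)={1}

Scan:
[0] read 'a'  n0⇒n1
[1] read 'c'  n1⇒n0 ·f
[2] read 'b'  n0⇒n5
[3] read 'a'  n5⇒n1 ·f
[4] read 'b'  n1⇒n2
[5] read 'c'  n2⇒n3
[6] read 'b'  n3⇒n4  ** P0@[3:6]
[7] read 'a'  n4⇒n1 ·f
[8] read 'b'  n1⇒n2
[9] read 'c'  n2⇒n3
[10] read 'b'  n3⇒n4  ** P0@[7:10]
[11] read 'a'  n4⇒n1 ·f
[12] read 'b'  n1⇒n2
[13] read 'c'  n2⇒n3
[14] read 'b'  n3⇒n4  ** P0@[11:14]
[15] read 'a'  n4⇒n1 ·f
[16] read 'b'  n1⇒n2
[17] read 'c'  n2⇒n3
[18] read 'b'  n3⇒n4  ** P0@[15:18]
[19] read 'b'  n4⇒n6 ·f
[20] read 'a'  n6⇒n1 ·f
[21] read 'b'  n1⇒n2
[22] read 'c'  n2⇒n3
[23] read 'c'  n3⇒n0 ·f
[24] read 'b'  n0⇒n5
[25] read 'b'  n5⇒n6
[26] read 'b'  n6⇒n6 ·f
[27] read 'c'  n6⇒n7
[28] read 'b'  n7⇒n8
[29] read 'b'  n8⇒n9
[30] read 'a'  n9⇒n10  ** P1@[25:30]
[31] read 'b'  n10⇒n2 ·f
[32] read 'b'  n2⇒n6 ·f
[33] read 'c'  n6⇒n7
[34] read 'b'  n7⇒n8
[35] read 'b'  n8⇒n9
[36] read 'a'  n9⇒n10  ** P1@[31:36]
[37] read 'a'  n10⇒n1 ·f
[38] read 'b'  n1⇒n2
[39] read 'c'  n2⇒n3
[40] read 'b'  n3⇒n4  ** P0@[37:40]
[41] read 'b'  n4⇒n6 ·f
[42] read 'b'  n6⇒n6 ·f
[43] read 'b'  n6⇒n6 ·f
[44] read 'c'  n6⇒n7
[45] read 'b'  n7⇒n8
[46] read 'b'  n8⇒n9
[47] read 'a'  n9⇒n10  ** P1@[42:47]
[48] read 'b'  n10⇒n2 ·f
[49] read 'b'  n2⇒n6 ·f
[50] read 'c'  n6⇒n7
[51] read 'b'  n7⇒n8
[52] read 'b'  n8⇒n9
[53] read 'a'  n9⇒n10  ** P1@[48:53]
[54] read 'a'  n10⇒n1 ·f
[55] read 'b'  n1⇒n2
[56] read 'b'  n2⇒n6 ·f
[57] read 'b'  n6⇒n6 ·f
[58] read 'c'  n6⇒n7

Result: [[6,0],[10,0],[14,0],[18,0],[30,1],[36,1],[40,0],[47,1],[53,1]]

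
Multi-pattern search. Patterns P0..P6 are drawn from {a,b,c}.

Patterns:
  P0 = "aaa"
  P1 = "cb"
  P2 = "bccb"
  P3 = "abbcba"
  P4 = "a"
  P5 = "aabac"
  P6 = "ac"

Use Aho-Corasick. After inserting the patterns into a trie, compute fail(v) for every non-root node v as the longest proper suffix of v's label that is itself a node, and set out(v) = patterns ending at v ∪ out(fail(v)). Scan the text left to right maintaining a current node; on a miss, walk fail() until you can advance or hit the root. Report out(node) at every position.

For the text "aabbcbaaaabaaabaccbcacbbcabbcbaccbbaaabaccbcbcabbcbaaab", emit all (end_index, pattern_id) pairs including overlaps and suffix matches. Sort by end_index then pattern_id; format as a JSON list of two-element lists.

Build:
Trie (insert patterns):
  0='ε' goto a→1 b→6 c→4
  1='a' goto a→2 b→10 c→18  [P4 ends]
  2='aa' goto a→3 b→15
  3='aaa' goto ·  [P0 ends]
  4='c' goto b→5
  5='cb' goto ·  [P1 ends]
  6='b' goto c→7
  7='bc' goto c→8
  8='bcc' goto b→9
  9='bccb' goto ·  [P2 ends]
  10='ab' goto b→11
  11='abb' goto c→12
  12='abbc' goto b→13
  13='abbcb' goto a→14
  14='abbcba' goto ·  [P3 ends]
  15='aab' goto a→16
  16='aaba' goto c→17
  17='aabac' goto ·  [P5 ends]
  18='ac' goto ·  [P6 ends]

BFS fail/out derivation:
  n1('a'): parent n0 fail=0; on 'a' 0 → fail=0;  out {4}∪∅={4}
  n4('c'): parent n0 fail=0; on 'c' 0 → fail=0;  out ∅∪∅=∅
  n6('b'): parent n0 fail=0; on 'b' 0 → fail=0;  out ∅∪∅=∅
  n2('aa'): parent n1 fail=0; on 'a' 0 → fail=1;  out ∅∪{4}={4}
  n5('cb'): parent n4 fail=0; on 'b' 0 → fail=6;  out {1}∪∅={1}
  n7('bc'): parent n6 fail=0; on 'c' 0 → fail=4;  out ∅∪∅=∅
  n10('ab'): parent n1 fail=0; on 'b' 0 → fail=6;  out ∅∪∅=∅
  n18('ac'): parent n1 fail=0; on 'c' 0 → fail=4;  out {6}∪∅={6}
  n3('aaa'): parent n2 fail=1; on 'a' 1 → fail=2;  out {0}∪{4}={0,4}
  n8('bcc'): parent n7 fail=4; on 'c' 4→0 → fail=4;  out ∅∪∅=∅
  n11('abb'): parent n10 fail=6; on 'b' 6→0 → fail=6;  out ∅∪∅=∅
  n15('aab'): parent n2 fail=1; on 'b' 1 → fail=10;  out ∅∪∅=∅
  n9('bccb'): parent n8 fail=4; on 'b' 4 → fail=5;  out {2}∪{1}={1,2}
  n12('abbc'): parent n11 fail=6; on 'c' 6 → fail=7;  out ∅∪∅=∅
  n16('aaba'): parent n15 fail=10; on 'a' 10→6→0 → fail=1;  out ∅∪{4}={4}
  n13('abbcb'): parent n12 fail=7; on 'b' 7→4 → fail=5;  out ∅∪{1}={1}
  n17('aabac'): parent n16 fail=1; on 'c' 1 → fail=18;  out {5}∪{6}={5,6}
  n14('abbcba'): parent n13 fail=5; on 'a' 5→6→0 → fail=1;  out {3}∪{4}={3,4}

Run:
i=0 'a': node 0→1  emit P4@[0:0]
i=1 'a': node 1→2  emit P4@[1:1]
i=2 'b': node 2→15
i=3 'b': node 15→11 (fail-walked)
i=4 'c': node 11→12
i=5 'b': node 12→13  emit P1@[4:5]
i=6 'a': node 13→14  emit P3@[1:6],P4@[6:6]
i=7 'a': node 14→2 (fail-walked)  emit P4@[7:7]
i=8 'a': node 2→3  emit P0@[6:8],P4@[8:8]
i=9 'a': node 3→3 (fail-walked)  emit P0@[7:9],P4@[9:9]
i=10 'b': node 3→15 (fail-walked)
i=11 'a': node 15→16  emit P4@[11:11]
i=12 'a': node 16→2 (fail-walked)  emit P4@[12:12]
i=13 'a': node 2→3  emit P0@[11:13],P4@[13:13]
i=14 'b': node 3→15 (fail-walked)
i=15 'a': node 15→16  emit P4@[15:15]
i=16 'c': node 16→17  emit P5@[12:16],P6@[15:16]
i=17 'c': node 17→4 (fail-walked)
i=18 'b': node 4→5  emit P1@[17:18]
i=19 'c': node 5→7 (fail-walked)
i=20 'a': node 7→1 (fail-walked)  emit P4@[20:20]
i=21 'c': node 1→18  emit P6@[20:21]
i=22 'b': node 18→5 (fail-walked)  emit P1@[21:22]
i=23 'b': node 5→6 (fail-walked)
i=24 'c': node 6→7
i=25 'a': node 7→1 (fail-walked)  emit P4@[25:25]
i=26 'b': node 1→10
i=27 'b': node 10→11
i=28 'c': node 11→12
i=29 'b': node 12→13  emit P1@[28:29]
i=30 'a': node 13→14  emit P3@[25:30],P4@[30:30]
i=31 'c': node 14→18 (fail-walked)  emit P6@[30:31]
i=32 'c': node 18→4 (fail-walked)
i=33 'b': node 4→5  emit P1@[32:33]
i=34 'b': node 5→6 (fail-walked)
i=35 'a': node 6→1 (fail-walked)  emit P4@[35:35]
i=36 'a': node 1→2  emit P4@[36:36]
i=37 'a': node 2→3  emit P0@[35:37],P4@[37:37]
i=38 'b': node 3→15 (fail-walked)
i=39 'a': node 15→16  emit P4@[39:39]
i=40 'c': node 16→17  emit P5@[36:40],P6@[39:40]
i=41 'c': node 17→4 (fail-walked)
i=42 'b': node 4→5  emit P1@[41:42]
i=43 'c': node 5→7 (fail-walked)
i=44 'b': node 7→5 (fail-walked)  emit P1@[43:44]
i=45 'c': node 5→7 (fail-walked)
i=46 'a': node 7→1 (fail-walked)  emit P4@[46:46]
i=47 'b': node 1→10
i=48 'b': node 10→11
i=49 'c': node 11→12
i=50 'b': node 12→13  emit P1@[49:50]
i=51 'a': node 13→14  emit P3@[46:51],P4@[51:51]
i=52 'a': node 14→2 (fail-walked)  emit P4@[52:52]
i=53 'a': node 2→3  emit P0@[51:53],P4@[53:53]
i=54 'b': node 3→15 (fail-walked)

Result: [[0,4],[1,4],[5,1],[6,3],[6,4],[7,4],[8,0],[8,4],[9,0],[9,4],[11,4],[12,4],[13,0],[13,4],[15,4],[16,5],[16,6],[18,1],[20,4],[21,6],[22,1],[25,4],[29,1],[30,3],[30,4],[31,6],[33,1],[35,4],[36,4],[37,0],[37,4],[39,4],[40,5],[40,6],[42,1],[44,1],[46,4],[50,1],[51,3],[51,4],[52,4],[53,0],[53,4]]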